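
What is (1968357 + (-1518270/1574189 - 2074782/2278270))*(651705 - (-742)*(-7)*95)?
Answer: 111732069358234210757430/358642757303 ≈ 3.1154e+11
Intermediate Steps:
(1968357 + (-1518270/1574189 - 2074782/2278270))*(651705 - (-742)*(-7)*95) = (1968357 + (-1518270*1/1574189 - 2074782*1/2278270))*(651705 - 53*98*95) = (1968357 + (-1518270/1574189 - 1037391/1139135))*(651705 - 5194*95) = (1968357 - 3362563997349/1793213786515)*(651705 - 493430) = (3529681546619308506/1793213786515)*158275 = 111732069358234210757430/358642757303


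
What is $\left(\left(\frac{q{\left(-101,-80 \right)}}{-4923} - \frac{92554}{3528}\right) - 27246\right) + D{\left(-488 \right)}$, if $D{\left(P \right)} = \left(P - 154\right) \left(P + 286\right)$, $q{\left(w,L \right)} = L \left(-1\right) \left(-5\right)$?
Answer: $\frac{14116858655}{137844} \approx 1.0241 \cdot 10^{5}$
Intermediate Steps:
$q{\left(w,L \right)} = 5 L$ ($q{\left(w,L \right)} = - L \left(-5\right) = 5 L$)
$D{\left(P \right)} = \left(-154 + P\right) \left(286 + P\right)$
$\left(\left(\frac{q{\left(-101,-80 \right)}}{-4923} - \frac{92554}{3528}\right) - 27246\right) + D{\left(-488 \right)} = \left(\left(\frac{5 \left(-80\right)}{-4923} - \frac{92554}{3528}\right) - 27246\right) + \left(-44044 + \left(-488\right)^{2} + 132 \left(-488\right)\right) = \left(\left(\left(-400\right) \left(- \frac{1}{4923}\right) - \frac{6611}{252}\right) - 27246\right) - -129684 = \left(\left(\frac{400}{4923} - \frac{6611}{252}\right) - 27246\right) + 129684 = \left(- \frac{3605017}{137844} - 27246\right) + 129684 = - \frac{3759302641}{137844} + 129684 = \frac{14116858655}{137844}$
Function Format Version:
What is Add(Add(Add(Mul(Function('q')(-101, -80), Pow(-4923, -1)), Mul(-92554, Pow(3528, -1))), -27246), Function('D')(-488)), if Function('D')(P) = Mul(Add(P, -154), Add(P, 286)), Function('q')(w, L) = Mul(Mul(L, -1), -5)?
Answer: Rational(14116858655, 137844) ≈ 1.0241e+5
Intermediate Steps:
Function('q')(w, L) = Mul(5, L) (Function('q')(w, L) = Mul(Mul(-1, L), -5) = Mul(5, L))
Function('D')(P) = Mul(Add(-154, P), Add(286, P))
Add(Add(Add(Mul(Function('q')(-101, -80), Pow(-4923, -1)), Mul(-92554, Pow(3528, -1))), -27246), Function('D')(-488)) = Add(Add(Add(Mul(Mul(5, -80), Pow(-4923, -1)), Mul(-92554, Pow(3528, -1))), -27246), Add(-44044, Pow(-488, 2), Mul(132, -488))) = Add(Add(Add(Mul(-400, Rational(-1, 4923)), Mul(-92554, Rational(1, 3528))), -27246), Add(-44044, 238144, -64416)) = Add(Add(Add(Rational(400, 4923), Rational(-6611, 252)), -27246), 129684) = Add(Add(Rational(-3605017, 137844), -27246), 129684) = Add(Rational(-3759302641, 137844), 129684) = Rational(14116858655, 137844)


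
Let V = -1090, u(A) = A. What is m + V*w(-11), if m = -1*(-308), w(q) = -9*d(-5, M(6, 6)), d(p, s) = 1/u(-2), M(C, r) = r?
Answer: -4597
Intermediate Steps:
d(p, s) = -1/2 (d(p, s) = 1/(-2) = -1/2)
w(q) = 9/2 (w(q) = -9*(-1/2) = 9/2)
m = 308
m + V*w(-11) = 308 - 1090*9/2 = 308 - 4905 = -4597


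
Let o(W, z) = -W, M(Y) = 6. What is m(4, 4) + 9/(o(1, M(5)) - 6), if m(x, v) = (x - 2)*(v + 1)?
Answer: 61/7 ≈ 8.7143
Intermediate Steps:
m(x, v) = (1 + v)*(-2 + x) (m(x, v) = (-2 + x)*(1 + v) = (1 + v)*(-2 + x))
m(4, 4) + 9/(o(1, M(5)) - 6) = (-2 + 4 - 2*4 + 4*4) + 9/(-1*1 - 6) = (-2 + 4 - 8 + 16) + 9/(-1 - 6) = 10 + 9/(-7) = 10 - 1/7*9 = 10 - 9/7 = 61/7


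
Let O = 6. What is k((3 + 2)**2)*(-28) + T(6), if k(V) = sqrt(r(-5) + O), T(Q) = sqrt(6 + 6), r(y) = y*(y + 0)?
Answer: -28*sqrt(31) + 2*sqrt(3) ≈ -152.43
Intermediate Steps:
r(y) = y**2 (r(y) = y*y = y**2)
T(Q) = 2*sqrt(3) (T(Q) = sqrt(12) = 2*sqrt(3))
k(V) = sqrt(31) (k(V) = sqrt((-5)**2 + 6) = sqrt(25 + 6) = sqrt(31))
k((3 + 2)**2)*(-28) + T(6) = sqrt(31)*(-28) + 2*sqrt(3) = -28*sqrt(31) + 2*sqrt(3)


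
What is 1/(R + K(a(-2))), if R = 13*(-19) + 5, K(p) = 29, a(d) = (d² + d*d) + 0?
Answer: -1/213 ≈ -0.0046948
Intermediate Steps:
a(d) = 2*d² (a(d) = (d² + d²) + 0 = 2*d² + 0 = 2*d²)
R = -242 (R = -247 + 5 = -242)
1/(R + K(a(-2))) = 1/(-242 + 29) = 1/(-213) = -1/213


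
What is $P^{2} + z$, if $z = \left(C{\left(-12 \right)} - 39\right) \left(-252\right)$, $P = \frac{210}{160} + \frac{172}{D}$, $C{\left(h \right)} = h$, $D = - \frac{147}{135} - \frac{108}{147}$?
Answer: $\frac{89000874826353}{4139120896} \approx 21502.0$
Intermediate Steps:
$D = - \frac{4021}{2205}$ ($D = \left(-147\right) \frac{1}{135} - \frac{36}{49} = - \frac{49}{45} - \frac{36}{49} = - \frac{4021}{2205} \approx -1.8236$)
$P = - \frac{5983719}{64336}$ ($P = \frac{210}{160} + \frac{172}{- \frac{4021}{2205}} = 210 \cdot \frac{1}{160} + 172 \left(- \frac{2205}{4021}\right) = \frac{21}{16} - \frac{379260}{4021} = - \frac{5983719}{64336} \approx -93.007$)
$z = 12852$ ($z = \left(-12 - 39\right) \left(-252\right) = \left(-51\right) \left(-252\right) = 12852$)
$P^{2} + z = \left(- \frac{5983719}{64336}\right)^{2} + 12852 = \frac{35804893070961}{4139120896} + 12852 = \frac{89000874826353}{4139120896}$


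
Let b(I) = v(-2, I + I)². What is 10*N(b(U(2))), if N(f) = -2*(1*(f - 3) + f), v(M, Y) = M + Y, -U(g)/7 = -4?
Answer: -116580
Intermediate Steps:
U(g) = 28 (U(g) = -7*(-4) = 28)
b(I) = (-2 + 2*I)² (b(I) = (-2 + (I + I))² = (-2 + 2*I)²)
N(f) = 6 - 4*f (N(f) = -2*(1*(-3 + f) + f) = -2*((-3 + f) + f) = -2*(-3 + 2*f) = 6 - 4*f)
10*N(b(U(2))) = 10*(6 - 16*(-1 + 28)²) = 10*(6 - 16*27²) = 10*(6 - 16*729) = 10*(6 - 4*2916) = 10*(6 - 11664) = 10*(-11658) = -116580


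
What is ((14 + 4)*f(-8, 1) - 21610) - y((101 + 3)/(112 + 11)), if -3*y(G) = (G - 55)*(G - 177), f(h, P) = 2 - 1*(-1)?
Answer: -834038285/45387 ≈ -18376.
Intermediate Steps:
f(h, P) = 3 (f(h, P) = 2 + 1 = 3)
y(G) = -(-177 + G)*(-55 + G)/3 (y(G) = -(G - 55)*(G - 177)/3 = -(-55 + G)*(-177 + G)/3 = -(-177 + G)*(-55 + G)/3)
((14 + 4)*f(-8, 1) - 21610) - y((101 + 3)/(112 + 11)) = ((14 + 4)*3 - 21610) - (-3245 - (101 + 3)²/(112 + 11)²/3 + 232*((101 + 3)/(112 + 11))/3) = (18*3 - 21610) - (-3245 - (104/123)²/3 + 232*(104/123)/3) = (54 - 21610) - (-3245 - (104*(1/123))²/3 + 232*(104*(1/123))/3) = -21556 - (-3245 - (104/123)²/3 + (232/3)*(104/123)) = -21556 - (-3245 - ⅓*10816/15129 + 24128/369) = -21556 - (-3245 - 10816/45387 + 24128/369) = -21556 - 1*(-144323887/45387) = -21556 + 144323887/45387 = -834038285/45387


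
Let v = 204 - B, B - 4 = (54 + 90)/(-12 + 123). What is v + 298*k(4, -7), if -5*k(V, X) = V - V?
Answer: 7352/37 ≈ 198.70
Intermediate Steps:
k(V, X) = 0 (k(V, X) = -(V - V)/5 = -1/5*0 = 0)
B = 196/37 (B = 4 + (54 + 90)/(-12 + 123) = 4 + 144/111 = 4 + 144*(1/111) = 4 + 48/37 = 196/37 ≈ 5.2973)
v = 7352/37 (v = 204 - 1*196/37 = 204 - 196/37 = 7352/37 ≈ 198.70)
v + 298*k(4, -7) = 7352/37 + 298*0 = 7352/37 + 0 = 7352/37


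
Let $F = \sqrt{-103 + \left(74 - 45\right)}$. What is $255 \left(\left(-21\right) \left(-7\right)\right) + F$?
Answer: $37485 + i \sqrt{74} \approx 37485.0 + 8.6023 i$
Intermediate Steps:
$F = i \sqrt{74}$ ($F = \sqrt{-103 + \left(74 - 45\right)} = \sqrt{-103 + 29} = \sqrt{-74} = i \sqrt{74} \approx 8.6023 i$)
$255 \left(\left(-21\right) \left(-7\right)\right) + F = 255 \left(\left(-21\right) \left(-7\right)\right) + i \sqrt{74} = 255 \cdot 147 + i \sqrt{74} = 37485 + i \sqrt{74}$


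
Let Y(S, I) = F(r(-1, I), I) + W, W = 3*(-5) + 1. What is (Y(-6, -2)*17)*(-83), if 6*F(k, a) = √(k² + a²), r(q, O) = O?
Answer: 19754 - 1411*√2/3 ≈ 19089.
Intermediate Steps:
W = -14 (W = -15 + 1 = -14)
F(k, a) = √(a² + k²)/6 (F(k, a) = √(k² + a²)/6 = √(a² + k²)/6)
Y(S, I) = -14 + √2*√(I²)/6 (Y(S, I) = √(I² + I²)/6 - 14 = √(2*I²)/6 - 14 = (√2*√(I²))/6 - 14 = √2*√(I²)/6 - 14 = -14 + √2*√(I²)/6)
(Y(-6, -2)*17)*(-83) = ((-14 + √2*√((-2)²)/6)*17)*(-83) = ((-14 + √2*√4/6)*17)*(-83) = ((-14 + (⅙)*√2*2)*17)*(-83) = ((-14 + √2/3)*17)*(-83) = (-238 + 17*√2/3)*(-83) = 19754 - 1411*√2/3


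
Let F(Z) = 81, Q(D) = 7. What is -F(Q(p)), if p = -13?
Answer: -81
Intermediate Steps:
-F(Q(p)) = -1*81 = -81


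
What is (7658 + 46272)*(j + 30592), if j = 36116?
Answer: 3597562440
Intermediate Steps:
(7658 + 46272)*(j + 30592) = (7658 + 46272)*(36116 + 30592) = 53930*66708 = 3597562440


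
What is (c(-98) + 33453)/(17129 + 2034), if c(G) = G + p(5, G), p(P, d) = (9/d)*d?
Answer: 33364/19163 ≈ 1.7411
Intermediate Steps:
p(P, d) = 9
c(G) = 9 + G (c(G) = G + 9 = 9 + G)
(c(-98) + 33453)/(17129 + 2034) = ((9 - 98) + 33453)/(17129 + 2034) = (-89 + 33453)/19163 = 33364*(1/19163) = 33364/19163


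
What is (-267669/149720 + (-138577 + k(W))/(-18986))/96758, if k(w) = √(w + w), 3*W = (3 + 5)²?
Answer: 7832892403/137521367465680 - 2*√6/1377785541 ≈ 5.6954e-5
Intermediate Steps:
W = 64/3 (W = (3 + 5)²/3 = (⅓)*8² = (⅓)*64 = 64/3 ≈ 21.333)
k(w) = √2*√w (k(w) = √(2*w) = √2*√w)
(-267669/149720 + (-138577 + k(W))/(-18986))/96758 = (-267669/149720 + (-138577 + √2*√(64/3))/(-18986))/96758 = (-267669*1/149720 + (-138577 + √2*(8*√3/3))*(-1/18986))*(1/96758) = (-267669/149720 + (-138577 + 8*√6/3)*(-1/18986))*(1/96758) = (-267669/149720 + (138577/18986 - 4*√6/28479))*(1/96758) = (7832892403/1421291960 - 4*√6/28479)*(1/96758) = 7832892403/137521367465680 - 2*√6/1377785541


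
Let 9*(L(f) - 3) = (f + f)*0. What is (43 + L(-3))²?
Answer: 2116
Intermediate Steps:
L(f) = 3 (L(f) = 3 + ((f + f)*0)/9 = 3 + ((2*f)*0)/9 = 3 + (⅑)*0 = 3 + 0 = 3)
(43 + L(-3))² = (43 + 3)² = 46² = 2116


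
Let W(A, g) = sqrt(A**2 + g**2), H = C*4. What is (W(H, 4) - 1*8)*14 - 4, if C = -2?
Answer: -116 + 56*sqrt(5) ≈ 9.2198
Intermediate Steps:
H = -8 (H = -2*4 = -8)
(W(H, 4) - 1*8)*14 - 4 = (sqrt((-8)**2 + 4**2) - 1*8)*14 - 4 = (sqrt(64 + 16) - 8)*14 - 4 = (sqrt(80) - 8)*14 - 4 = (4*sqrt(5) - 8)*14 - 4 = (-8 + 4*sqrt(5))*14 - 4 = (-112 + 56*sqrt(5)) - 4 = -116 + 56*sqrt(5)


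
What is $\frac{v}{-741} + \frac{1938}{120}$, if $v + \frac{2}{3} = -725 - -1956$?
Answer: $\frac{644209}{44460} \approx 14.49$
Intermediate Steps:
$v = \frac{3691}{3}$ ($v = - \frac{2}{3} - -1231 = - \frac{2}{3} + \left(-725 + 1956\right) = - \frac{2}{3} + 1231 = \frac{3691}{3} \approx 1230.3$)
$\frac{v}{-741} + \frac{1938}{120} = \frac{3691}{3 \left(-741\right)} + \frac{1938}{120} = \frac{3691}{3} \left(- \frac{1}{741}\right) + 1938 \cdot \frac{1}{120} = - \frac{3691}{2223} + \frac{323}{20} = \frac{644209}{44460}$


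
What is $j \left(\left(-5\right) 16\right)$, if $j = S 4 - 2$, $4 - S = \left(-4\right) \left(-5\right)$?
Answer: $5280$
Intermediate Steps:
$S = -16$ ($S = 4 - \left(-4\right) \left(-5\right) = 4 - 20 = -16$)
$j = -66$ ($j = \left(-16\right) 4 - 2 = -64 - 2 = -66$)
$j \left(\left(-5\right) 16\right) = - 66 \left(\left(-5\right) 16\right) = \left(-66\right) \left(-80\right) = 5280$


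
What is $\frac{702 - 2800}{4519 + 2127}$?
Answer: $- \frac{1049}{3323} \approx -0.31568$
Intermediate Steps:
$\frac{702 - 2800}{4519 + 2127} = - \frac{2098}{6646} = \left(-2098\right) \frac{1}{6646} = - \frac{1049}{3323}$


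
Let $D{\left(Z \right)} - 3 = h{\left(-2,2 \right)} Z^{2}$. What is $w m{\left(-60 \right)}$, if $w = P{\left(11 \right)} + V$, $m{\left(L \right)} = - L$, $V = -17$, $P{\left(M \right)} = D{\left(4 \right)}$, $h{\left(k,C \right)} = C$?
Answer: $1080$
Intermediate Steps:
$D{\left(Z \right)} = 3 + 2 Z^{2}$
$P{\left(M \right)} = 35$ ($P{\left(M \right)} = 3 + 2 \cdot 4^{2} = 3 + 2 \cdot 16 = 3 + 32 = 35$)
$w = 18$ ($w = 35 - 17 = 18$)
$w m{\left(-60 \right)} = 18 \left(\left(-1\right) \left(-60\right)\right) = 18 \cdot 60 = 1080$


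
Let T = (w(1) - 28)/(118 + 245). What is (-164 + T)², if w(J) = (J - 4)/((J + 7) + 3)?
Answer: 429238556569/15944049 ≈ 26922.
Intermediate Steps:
w(J) = (-4 + J)/(10 + J) (w(J) = (-4 + J)/((7 + J) + 3) = (-4 + J)/(10 + J))
T = -311/3993 (T = ((-4 + 1)/(10 + 1) - 28)/(118 + 245) = (-3/11 - 28)/363 = ((1/11)*(-3) - 28)*(1/363) = (-3/11 - 28)*(1/363) = -311/11*1/363 = -311/3993 ≈ -0.077886)
(-164 + T)² = (-164 - 311/3993)² = (-655163/3993)² = 429238556569/15944049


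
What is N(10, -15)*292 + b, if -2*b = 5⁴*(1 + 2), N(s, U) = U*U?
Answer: 129525/2 ≈ 64763.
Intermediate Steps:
N(s, U) = U²
b = -1875/2 (b = -5⁴*(1 + 2)/2 = -625*3/2 = -½*1875 = -1875/2 ≈ -937.50)
N(10, -15)*292 + b = (-15)²*292 - 1875/2 = 225*292 - 1875/2 = 65700 - 1875/2 = 129525/2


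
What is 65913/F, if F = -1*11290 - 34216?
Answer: -65913/45506 ≈ -1.4484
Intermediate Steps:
F = -45506 (F = -11290 - 34216 = -45506)
65913/F = 65913/(-45506) = 65913*(-1/45506) = -65913/45506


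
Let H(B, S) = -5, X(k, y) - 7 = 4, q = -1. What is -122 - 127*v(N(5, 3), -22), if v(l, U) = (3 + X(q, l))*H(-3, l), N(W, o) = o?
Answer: 8768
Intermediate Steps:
X(k, y) = 11 (X(k, y) = 7 + 4 = 11)
v(l, U) = -70 (v(l, U) = (3 + 11)*(-5) = 14*(-5) = -70)
-122 - 127*v(N(5, 3), -22) = -122 - 127*(-70) = -122 + 8890 = 8768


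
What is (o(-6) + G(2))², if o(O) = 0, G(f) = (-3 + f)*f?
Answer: 4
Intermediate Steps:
G(f) = f*(-3 + f)
(o(-6) + G(2))² = (0 + 2*(-3 + 2))² = (0 + 2*(-1))² = (0 - 2)² = (-2)² = 4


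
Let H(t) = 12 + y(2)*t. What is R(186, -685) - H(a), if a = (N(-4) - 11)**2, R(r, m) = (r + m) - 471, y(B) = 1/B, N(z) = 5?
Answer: -1000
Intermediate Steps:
R(r, m) = -471 + m + r (R(r, m) = (m + r) - 471 = -471 + m + r)
a = 36 (a = (5 - 11)**2 = (-6)**2 = 36)
H(t) = 12 + t/2
R(186, -685) - H(a) = (-471 - 685 + 186) - (12 + (1/2)*36) = -970 - (12 + 18) = -970 - 1*30 = -970 - 30 = -1000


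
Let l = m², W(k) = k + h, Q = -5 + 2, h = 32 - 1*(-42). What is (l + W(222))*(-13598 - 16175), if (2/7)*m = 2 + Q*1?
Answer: -36710109/4 ≈ -9.1775e+6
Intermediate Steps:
h = 74 (h = 32 + 42 = 74)
Q = -3
W(k) = 74 + k (W(k) = k + 74 = 74 + k)
m = -7/2 (m = 7*(2 - 3*1)/2 = 7*(2 - 3)/2 = (7/2)*(-1) = -7/2 ≈ -3.5000)
l = 49/4 (l = (-7/2)² = 49/4 ≈ 12.250)
(l + W(222))*(-13598 - 16175) = (49/4 + (74 + 222))*(-13598 - 16175) = (49/4 + 296)*(-29773) = (1233/4)*(-29773) = -36710109/4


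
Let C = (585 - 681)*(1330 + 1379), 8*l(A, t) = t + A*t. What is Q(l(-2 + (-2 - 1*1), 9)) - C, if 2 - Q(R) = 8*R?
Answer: 260102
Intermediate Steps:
l(A, t) = t/8 + A*t/8 (l(A, t) = (t + A*t)/8 = t/8 + A*t/8)
C = -260064 (C = -96*2709 = -260064)
Q(R) = 2 - 8*R
Q(l(-2 + (-2 - 1*1), 9)) - C = (2 - 9*(1 + (-2 + (-2 - 1*1)))) - 1*(-260064) = (2 - 9*(1 + (-2 + (-2 - 1)))) + 260064 = (2 - 9*(1 + (-2 - 3))) + 260064 = (2 - 9*(1 - 5)) + 260064 = (2 - 9*(-4)) + 260064 = (2 - 8*(-9/2)) + 260064 = (2 + 36) + 260064 = 38 + 260064 = 260102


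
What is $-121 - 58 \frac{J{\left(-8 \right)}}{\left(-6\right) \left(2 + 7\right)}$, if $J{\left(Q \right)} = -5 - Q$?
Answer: $- \frac{1060}{9} \approx -117.78$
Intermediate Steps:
$-121 - 58 \frac{J{\left(-8 \right)}}{\left(-6\right) \left(2 + 7\right)} = -121 - 58 \frac{-5 - -8}{\left(-6\right) \left(2 + 7\right)} = -121 - 58 \frac{-5 + 8}{\left(-6\right) 9} = -121 - 58 \frac{3}{-54} = -121 - 58 \cdot 3 \left(- \frac{1}{54}\right) = -121 - - \frac{29}{9} = -121 + \frac{29}{9} = - \frac{1060}{9}$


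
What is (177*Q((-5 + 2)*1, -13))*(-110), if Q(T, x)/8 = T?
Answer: 467280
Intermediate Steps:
Q(T, x) = 8*T
(177*Q((-5 + 2)*1, -13))*(-110) = (177*(8*((-5 + 2)*1)))*(-110) = (177*(8*(-3*1)))*(-110) = (177*(8*(-3)))*(-110) = (177*(-24))*(-110) = -4248*(-110) = 467280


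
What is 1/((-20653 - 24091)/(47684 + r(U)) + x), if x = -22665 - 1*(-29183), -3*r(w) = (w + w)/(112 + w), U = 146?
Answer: 9226781/60131500594 ≈ 0.00015344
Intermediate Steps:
r(w) = -2*w/(3*(112 + w)) (r(w) = -(w + w)/(3*(112 + w)) = -2*w/(3*(112 + w)))
x = 6518 (x = -22665 + 29183 = 6518)
1/((-20653 - 24091)/(47684 + r(U)) + x) = 1/((-20653 - 24091)/(47684 - 2*146/(336 + 3*146)) + 6518) = 1/(-44744/(47684 - 2*146/(336 + 438)) + 6518) = 1/(-44744/(47684 - 2*146/774) + 6518) = 1/(-44744/(47684 - 2*146*1/774) + 6518) = 1/(-44744/(47684 - 146/387) + 6518) = 1/(-44744/18453562/387 + 6518) = 1/(-44744*387/18453562 + 6518) = 1/(-8657964/9226781 + 6518) = 1/(60131500594/9226781) = 9226781/60131500594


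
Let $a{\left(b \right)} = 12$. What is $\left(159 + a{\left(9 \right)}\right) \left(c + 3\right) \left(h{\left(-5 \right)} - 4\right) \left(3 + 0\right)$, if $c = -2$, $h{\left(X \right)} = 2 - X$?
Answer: $1539$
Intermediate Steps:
$\left(159 + a{\left(9 \right)}\right) \left(c + 3\right) \left(h{\left(-5 \right)} - 4\right) \left(3 + 0\right) = \left(159 + 12\right) \left(-2 + 3\right) \left(\left(2 - -5\right) - 4\right) \left(3 + 0\right) = 171 \cdot 1 \left(\left(2 + 5\right) - 4\right) 3 = 171 \cdot 1 \left(7 - 4\right) 3 = 171 \cdot 1 \cdot 3 \cdot 3 = 171 \cdot 1 \cdot 9 = 171 \cdot 9 = 1539$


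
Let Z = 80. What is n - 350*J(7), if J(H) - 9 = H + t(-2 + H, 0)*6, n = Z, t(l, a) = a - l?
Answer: 4980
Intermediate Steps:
n = 80
J(H) = 21 - 5*H (J(H) = 9 + (H + (0 - (-2 + H))*6) = 9 + (H + (0 + (2 - H))*6) = 9 + (H + (2 - H)*6) = 9 + (H + (12 - 6*H)) = 9 + (12 - 5*H) = 21 - 5*H)
n - 350*J(7) = 80 - 350*(21 - 5*7) = 80 - 350*(21 - 35) = 80 - 350*(-14) = 80 + 4900 = 4980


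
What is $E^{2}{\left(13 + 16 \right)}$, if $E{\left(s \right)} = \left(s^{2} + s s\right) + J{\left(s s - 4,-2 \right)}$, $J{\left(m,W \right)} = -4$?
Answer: $2815684$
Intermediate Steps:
$E{\left(s \right)} = -4 + 2 s^{2}$ ($E{\left(s \right)} = \left(s^{2} + s s\right) - 4 = \left(s^{2} + s^{2}\right) - 4 = 2 s^{2} - 4 = -4 + 2 s^{2}$)
$E^{2}{\left(13 + 16 \right)} = \left(-4 + 2 \left(13 + 16\right)^{2}\right)^{2} = \left(-4 + 2 \cdot 29^{2}\right)^{2} = \left(-4 + 2 \cdot 841\right)^{2} = \left(-4 + 1682\right)^{2} = 1678^{2} = 2815684$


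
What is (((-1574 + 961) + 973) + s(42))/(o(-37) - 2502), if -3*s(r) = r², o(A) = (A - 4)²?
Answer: 228/821 ≈ 0.27771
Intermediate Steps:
o(A) = (-4 + A)²
s(r) = -r²/3
(((-1574 + 961) + 973) + s(42))/(o(-37) - 2502) = (((-1574 + 961) + 973) - ⅓*42²)/((-4 - 37)² - 2502) = ((-613 + 973) - ⅓*1764)/((-41)² - 2502) = (360 - 588)/(1681 - 2502) = -228/(-821) = -228*(-1/821) = 228/821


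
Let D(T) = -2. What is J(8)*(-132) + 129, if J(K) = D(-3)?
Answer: 393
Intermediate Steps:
J(K) = -2
J(8)*(-132) + 129 = -2*(-132) + 129 = 264 + 129 = 393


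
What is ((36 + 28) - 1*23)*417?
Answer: 17097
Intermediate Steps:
((36 + 28) - 1*23)*417 = (64 - 23)*417 = 41*417 = 17097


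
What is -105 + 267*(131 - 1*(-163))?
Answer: 78393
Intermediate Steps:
-105 + 267*(131 - 1*(-163)) = -105 + 267*(131 + 163) = -105 + 267*294 = -105 + 78498 = 78393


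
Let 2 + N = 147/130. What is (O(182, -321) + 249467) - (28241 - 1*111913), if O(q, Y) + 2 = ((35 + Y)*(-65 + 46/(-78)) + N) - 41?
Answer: 137222981/390 ≈ 3.5185e+5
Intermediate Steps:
N = -113/130 (N = -2 + 147/130 = -113/130 ≈ -0.86923)
O(q, Y) = -912409/390 - 2558*Y/39 (O(q, Y) = -2 + (((35 + Y)*(-65 + 46/(-78)) - 113/130) - 41) = -2 + (((35 + Y)*(-65 + 46*(-1/78)) - 113/130) - 41) = -2 + (((35 + Y)*(-65 - 23/39) - 113/130) - 41) = -2 + (((35 + Y)*(-2558/39) - 113/130) - 41) = -2 + (((-89530/39 - 2558*Y/39) - 113/130) - 41) = -2 + ((-895639/390 - 2558*Y/39) - 41) = -2 + (-911629/390 - 2558*Y/39) = -912409/390 - 2558*Y/39)
(O(182, -321) + 249467) - (28241 - 1*111913) = ((-912409/390 - 2558/39*(-321)) + 249467) - (28241 - 1*111913) = ((-912409/390 + 273706/13) + 249467) - (28241 - 111913) = (7298771/390 + 249467) - 1*(-83672) = 104590901/390 + 83672 = 137222981/390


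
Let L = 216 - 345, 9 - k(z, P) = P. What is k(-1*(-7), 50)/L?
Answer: 41/129 ≈ 0.31783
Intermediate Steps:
k(z, P) = 9 - P
L = -129
k(-1*(-7), 50)/L = (9 - 1*50)/(-129) = (9 - 50)*(-1/129) = -41*(-1/129) = 41/129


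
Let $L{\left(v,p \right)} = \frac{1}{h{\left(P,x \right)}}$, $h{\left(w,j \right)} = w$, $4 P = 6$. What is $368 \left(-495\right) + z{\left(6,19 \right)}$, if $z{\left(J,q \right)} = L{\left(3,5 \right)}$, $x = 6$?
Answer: $- \frac{546478}{3} \approx -1.8216 \cdot 10^{5}$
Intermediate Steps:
$P = \frac{3}{2}$ ($P = \frac{1}{4} \cdot 6 = \frac{3}{2} \approx 1.5$)
$L{\left(v,p \right)} = \frac{2}{3}$ ($L{\left(v,p \right)} = \frac{1}{\frac{3}{2}} = \frac{2}{3}$)
$z{\left(J,q \right)} = \frac{2}{3}$
$368 \left(-495\right) + z{\left(6,19 \right)} = 368 \left(-495\right) + \frac{2}{3} = -182160 + \frac{2}{3} = - \frac{546478}{3}$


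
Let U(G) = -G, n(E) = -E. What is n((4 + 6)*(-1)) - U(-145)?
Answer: -135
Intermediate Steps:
n((4 + 6)*(-1)) - U(-145) = -(4 + 6)*(-1) - (-1)*(-145) = -10*(-1) - 1*145 = -1*(-10) - 145 = 10 - 145 = -135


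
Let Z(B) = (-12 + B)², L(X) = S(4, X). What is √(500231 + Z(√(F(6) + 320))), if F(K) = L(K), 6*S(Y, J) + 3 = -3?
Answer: √(500694 - 24*√319) ≈ 707.29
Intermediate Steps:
S(Y, J) = -1 (S(Y, J) = -½ + (⅙)*(-3) = -½ - ½ = -1)
L(X) = -1
F(K) = -1
√(500231 + Z(√(F(6) + 320))) = √(500231 + (-12 + √(-1 + 320))²) = √(500231 + (-12 + √319)²)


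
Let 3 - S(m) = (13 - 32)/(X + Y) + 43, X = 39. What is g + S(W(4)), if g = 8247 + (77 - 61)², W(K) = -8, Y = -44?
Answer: 42296/5 ≈ 8459.2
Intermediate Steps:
g = 8503 (g = 8247 + 16² = 8247 + 256 = 8503)
S(m) = -219/5 (S(m) = 3 - ((13 - 32)/(39 - 44) + 43) = 3 - (-19/(-5) + 43) = 3 - (-19*(-⅕) + 43) = 3 - (19/5 + 43) = 3 - 1*234/5 = 3 - 234/5 = -219/5)
g + S(W(4)) = 8503 - 219/5 = 42296/5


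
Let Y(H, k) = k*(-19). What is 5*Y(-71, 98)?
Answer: -9310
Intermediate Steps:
Y(H, k) = -19*k
5*Y(-71, 98) = 5*(-19*98) = 5*(-1862) = -9310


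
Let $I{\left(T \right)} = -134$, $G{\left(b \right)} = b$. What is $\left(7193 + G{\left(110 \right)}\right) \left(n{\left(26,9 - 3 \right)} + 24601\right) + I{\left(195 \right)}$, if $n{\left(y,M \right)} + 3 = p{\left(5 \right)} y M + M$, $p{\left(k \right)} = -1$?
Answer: $178543610$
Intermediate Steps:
$n{\left(y,M \right)} = -3 + M - M y$ ($n{\left(y,M \right)} = -3 + \left(- y M + M\right) = -3 - \left(- M + M y\right) = -3 + M - M y$)
$\left(7193 + G{\left(110 \right)}\right) \left(n{\left(26,9 - 3 \right)} + 24601\right) + I{\left(195 \right)} = \left(7193 + 110\right) \left(\left(-3 + \left(9 - 3\right) - \left(9 - 3\right) 26\right) + 24601\right) - 134 = 7303 \left(\left(-3 + \left(9 - 3\right) - \left(9 - 3\right) 26\right) + 24601\right) - 134 = 7303 \left(\left(-3 + 6 - 6 \cdot 26\right) + 24601\right) - 134 = 7303 \left(\left(-3 + 6 - 156\right) + 24601\right) - 134 = 7303 \left(-153 + 24601\right) - 134 = 7303 \cdot 24448 - 134 = 178543744 - 134 = 178543610$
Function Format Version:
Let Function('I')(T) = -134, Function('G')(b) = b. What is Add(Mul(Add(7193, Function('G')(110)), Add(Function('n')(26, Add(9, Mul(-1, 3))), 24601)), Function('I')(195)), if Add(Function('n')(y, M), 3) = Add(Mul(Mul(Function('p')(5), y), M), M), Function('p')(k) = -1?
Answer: 178543610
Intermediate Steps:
Function('n')(y, M) = Add(-3, M, Mul(-1, M, y)) (Function('n')(y, M) = Add(-3, Add(Mul(Mul(-1, y), M), M)) = Add(-3, Add(Mul(-1, M, y), M)) = Add(-3, Add(M, Mul(-1, M, y))) = Add(-3, M, Mul(-1, M, y)))
Add(Mul(Add(7193, Function('G')(110)), Add(Function('n')(26, Add(9, Mul(-1, 3))), 24601)), Function('I')(195)) = Add(Mul(Add(7193, 110), Add(Add(-3, Add(9, Mul(-1, 3)), Mul(-1, Add(9, Mul(-1, 3)), 26)), 24601)), -134) = Add(Mul(7303, Add(Add(-3, Add(9, -3), Mul(-1, Add(9, -3), 26)), 24601)), -134) = Add(Mul(7303, Add(Add(-3, 6, Mul(-1, 6, 26)), 24601)), -134) = Add(Mul(7303, Add(Add(-3, 6, -156), 24601)), -134) = Add(Mul(7303, Add(-153, 24601)), -134) = Add(Mul(7303, 24448), -134) = Add(178543744, -134) = 178543610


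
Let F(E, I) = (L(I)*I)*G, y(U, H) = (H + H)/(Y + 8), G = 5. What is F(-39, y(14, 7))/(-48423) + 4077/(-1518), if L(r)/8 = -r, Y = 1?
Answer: -5326388377/1984665078 ≈ -2.6838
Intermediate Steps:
L(r) = -8*r (L(r) = 8*(-r) = -8*r)
y(U, H) = 2*H/9 (y(U, H) = (H + H)/(1 + 8) = (2*H)/9 = (2*H)*(⅑) = 2*H/9)
F(E, I) = -40*I² (F(E, I) = ((-8*I)*I)*5 = -8*I²*5 = -40*I²)
F(-39, y(14, 7))/(-48423) + 4077/(-1518) = -40*((2/9)*7)²/(-48423) + 4077/(-1518) = -40*(14/9)²*(-1/48423) + 4077*(-1/1518) = -40*196/81*(-1/48423) - 1359/506 = -7840/81*(-1/48423) - 1359/506 = 7840/3922263 - 1359/506 = -5326388377/1984665078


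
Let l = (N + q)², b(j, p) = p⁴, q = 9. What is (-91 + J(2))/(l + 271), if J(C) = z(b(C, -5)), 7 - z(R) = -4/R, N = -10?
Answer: -193/625 ≈ -0.30880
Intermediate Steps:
z(R) = 7 + 4/R (z(R) = 7 - (-4)/R = 7 + 4/R)
J(C) = 4379/625 (J(C) = 7 + 4/((-5)⁴) = 7 + 4/625 = 4379/625)
l = 1 (l = (-10 + 9)² = (-1)² = 1)
(-91 + J(2))/(l + 271) = (-91 + 4379/625)/(1 + 271) = -52496/625/272 = -52496/625*1/272 = -193/625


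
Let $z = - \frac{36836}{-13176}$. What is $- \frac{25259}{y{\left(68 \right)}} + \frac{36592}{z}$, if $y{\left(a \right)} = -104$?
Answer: $\frac{982165471}{73672} \approx 13332.0$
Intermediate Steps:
$z = \frac{9209}{3294}$ ($z = \left(-36836\right) \left(- \frac{1}{13176}\right) = \frac{9209}{3294} \approx 2.7957$)
$- \frac{25259}{y{\left(68 \right)}} + \frac{36592}{z} = - \frac{25259}{-104} + \frac{36592}{\frac{9209}{3294}} = \left(-25259\right) \left(- \frac{1}{104}\right) + 36592 \cdot \frac{3294}{9209} = \frac{1943}{8} + \frac{120534048}{9209} = \frac{982165471}{73672}$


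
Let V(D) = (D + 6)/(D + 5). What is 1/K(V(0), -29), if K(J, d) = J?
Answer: ⅚ ≈ 0.83333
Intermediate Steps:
V(D) = (6 + D)/(5 + D)
1/K(V(0), -29) = 1/((6 + 0)/(5 + 0)) = 1/(6/5) = ⅚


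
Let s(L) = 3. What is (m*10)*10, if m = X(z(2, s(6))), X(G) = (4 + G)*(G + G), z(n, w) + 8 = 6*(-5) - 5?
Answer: 335400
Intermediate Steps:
z(n, w) = -43 (z(n, w) = -8 + (6*(-5) - 5) = -8 + (-30 - 5) = -8 - 35 = -43)
X(G) = 2*G*(4 + G) (X(G) = (4 + G)*(2*G) = 2*G*(4 + G))
m = 3354 (m = 2*(-43)*(4 - 43) = 2*(-43)*(-39) = 3354)
(m*10)*10 = (3354*10)*10 = 33540*10 = 335400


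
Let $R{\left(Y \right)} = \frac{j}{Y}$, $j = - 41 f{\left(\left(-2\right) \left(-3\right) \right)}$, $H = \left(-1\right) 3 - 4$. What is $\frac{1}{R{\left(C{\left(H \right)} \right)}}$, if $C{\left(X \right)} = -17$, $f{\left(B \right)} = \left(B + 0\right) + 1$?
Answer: $\frac{17}{287} \approx 0.059233$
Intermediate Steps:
$f{\left(B \right)} = 1 + B$ ($f{\left(B \right)} = B + 1 = 1 + B$)
$H = -7$ ($H = -3 - 4 = -7$)
$j = -287$ ($j = - 41 \left(1 - -6\right) = - 41 \left(1 + 6\right) = \left(-41\right) 7 = -287$)
$R{\left(Y \right)} = - \frac{287}{Y}$
$\frac{1}{R{\left(C{\left(H \right)} \right)}} = \frac{1}{\left(-287\right) \frac{1}{-17}} = \frac{1}{\left(-287\right) \left(- \frac{1}{17}\right)} = \frac{1}{\frac{287}{17}} = \frac{17}{287}$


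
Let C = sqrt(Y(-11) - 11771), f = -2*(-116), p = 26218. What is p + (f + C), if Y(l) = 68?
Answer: 26450 + I*sqrt(11703) ≈ 26450.0 + 108.18*I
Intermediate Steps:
f = 232
C = I*sqrt(11703) (C = sqrt(68 - 11771) = sqrt(-11703) = I*sqrt(11703) ≈ 108.18*I)
p + (f + C) = 26218 + (232 + I*sqrt(11703)) = 26450 + I*sqrt(11703)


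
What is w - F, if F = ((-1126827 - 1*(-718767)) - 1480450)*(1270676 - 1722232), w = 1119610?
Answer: -852766901950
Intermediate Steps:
F = 852768021560 (F = ((-1126827 + 718767) - 1480450)*(-451556) = (-408060 - 1480450)*(-451556) = -1888510*(-451556) = 852768021560)
w - F = 1119610 - 1*852768021560 = 1119610 - 852768021560 = -852766901950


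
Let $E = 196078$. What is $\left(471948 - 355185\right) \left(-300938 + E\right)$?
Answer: $-12243768180$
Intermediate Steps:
$\left(471948 - 355185\right) \left(-300938 + E\right) = \left(471948 - 355185\right) \left(-300938 + 196078\right) = 116763 \left(-104860\right) = -12243768180$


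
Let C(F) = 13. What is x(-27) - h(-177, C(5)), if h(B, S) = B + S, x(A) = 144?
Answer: 308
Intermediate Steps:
x(-27) - h(-177, C(5)) = 144 - (-177 + 13) = 144 - 1*(-164) = 144 + 164 = 308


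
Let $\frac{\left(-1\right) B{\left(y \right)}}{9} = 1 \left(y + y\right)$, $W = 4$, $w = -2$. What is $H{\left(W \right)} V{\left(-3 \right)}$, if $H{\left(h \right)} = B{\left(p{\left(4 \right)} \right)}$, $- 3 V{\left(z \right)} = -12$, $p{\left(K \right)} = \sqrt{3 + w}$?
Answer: $-72$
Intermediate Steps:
$p{\left(K \right)} = 1$ ($p{\left(K \right)} = \sqrt{3 - 2} = \sqrt{1} = 1$)
$B{\left(y \right)} = - 18 y$ ($B{\left(y \right)} = - 9 \cdot 1 \left(y + y\right) = - 9 \cdot 1 \cdot 2 y = - 9 \cdot 2 y = - 18 y$)
$V{\left(z \right)} = 4$ ($V{\left(z \right)} = \left(- \frac{1}{3}\right) \left(-12\right) = 4$)
$H{\left(h \right)} = -18$ ($H{\left(h \right)} = \left(-18\right) 1 = -18$)
$H{\left(W \right)} V{\left(-3 \right)} = \left(-18\right) 4 = -72$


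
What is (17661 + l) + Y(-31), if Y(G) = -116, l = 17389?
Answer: 34934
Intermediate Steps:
(17661 + l) + Y(-31) = (17661 + 17389) - 116 = 35050 - 116 = 34934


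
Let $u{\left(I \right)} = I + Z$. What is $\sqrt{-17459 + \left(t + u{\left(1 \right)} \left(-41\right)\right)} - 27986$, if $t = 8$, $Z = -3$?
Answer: $-27986 + i \sqrt{17369} \approx -27986.0 + 131.79 i$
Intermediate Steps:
$u{\left(I \right)} = -3 + I$ ($u{\left(I \right)} = I - 3 = -3 + I$)
$\sqrt{-17459 + \left(t + u{\left(1 \right)} \left(-41\right)\right)} - 27986 = \sqrt{-17459 + \left(8 + \left(-3 + 1\right) \left(-41\right)\right)} - 27986 = \sqrt{-17459 + \left(8 - -82\right)} - 27986 = \sqrt{-17459 + \left(8 + 82\right)} - 27986 = \sqrt{-17459 + 90} - 27986 = \sqrt{-17369} - 27986 = i \sqrt{17369} - 27986 = -27986 + i \sqrt{17369}$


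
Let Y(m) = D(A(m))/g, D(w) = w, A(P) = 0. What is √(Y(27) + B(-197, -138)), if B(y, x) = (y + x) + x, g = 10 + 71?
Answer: I*√473 ≈ 21.749*I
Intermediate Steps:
g = 81
B(y, x) = y + 2*x (B(y, x) = (x + y) + x = y + 2*x)
Y(m) = 0 (Y(m) = 0/81 = 0*(1/81) = 0)
√(Y(27) + B(-197, -138)) = √(0 + (-197 + 2*(-138))) = √(0 + (-197 - 276)) = √(0 - 473) = √(-473) = I*√473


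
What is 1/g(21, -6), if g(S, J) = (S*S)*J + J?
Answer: -1/2652 ≈ -0.00037707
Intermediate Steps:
g(S, J) = J + J*S² (g(S, J) = S²*J + J = J*S² + J = J + J*S²)
1/g(21, -6) = 1/(-6*(1 + 21²)) = 1/(-6*(1 + 441)) = 1/(-6*442) = 1/(-2652) = -1/2652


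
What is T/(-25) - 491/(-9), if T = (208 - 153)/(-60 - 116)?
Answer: 39289/720 ≈ 54.568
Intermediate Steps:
T = -5/16 (T = 55/(-176) = 55*(-1/176) = -5/16 ≈ -0.31250)
T/(-25) - 491/(-9) = -5/16/(-25) - 491/(-9) = -5/16*(-1/25) - 491*(-⅑) = 1/80 + 491/9 = 39289/720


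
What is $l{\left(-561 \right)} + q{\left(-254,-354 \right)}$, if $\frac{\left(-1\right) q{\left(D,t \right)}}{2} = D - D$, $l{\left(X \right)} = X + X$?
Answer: $-1122$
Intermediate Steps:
$l{\left(X \right)} = 2 X$
$q{\left(D,t \right)} = 0$ ($q{\left(D,t \right)} = - 2 \left(D - D\right) = \left(-2\right) 0 = 0$)
$l{\left(-561 \right)} + q{\left(-254,-354 \right)} = 2 \left(-561\right) + 0 = -1122 + 0 = -1122$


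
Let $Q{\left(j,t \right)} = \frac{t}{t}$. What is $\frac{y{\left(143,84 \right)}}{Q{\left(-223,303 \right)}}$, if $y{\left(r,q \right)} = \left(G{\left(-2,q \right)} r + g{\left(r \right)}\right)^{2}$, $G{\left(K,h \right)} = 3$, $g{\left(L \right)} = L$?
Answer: $327184$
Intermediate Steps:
$Q{\left(j,t \right)} = 1$
$y{\left(r,q \right)} = 16 r^{2}$ ($y{\left(r,q \right)} = \left(3 r + r\right)^{2} = \left(4 r\right)^{2} = 16 r^{2}$)
$\frac{y{\left(143,84 \right)}}{Q{\left(-223,303 \right)}} = \frac{16 \cdot 143^{2}}{1} = 16 \cdot 20449 \cdot 1 = 327184 \cdot 1 = 327184$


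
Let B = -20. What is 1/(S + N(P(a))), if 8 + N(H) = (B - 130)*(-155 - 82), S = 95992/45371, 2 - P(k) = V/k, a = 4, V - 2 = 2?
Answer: 45371/1612672074 ≈ 2.8134e-5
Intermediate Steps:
V = 4 (V = 2 + 2 = 4)
P(k) = 2 - 4/k
S = 95992/45371 (S = 95992*(1/45371) = 95992/45371 ≈ 2.1157)
N(H) = 35542 (N(H) = -8 + (-20 - 130)*(-155 - 82) = -8 - 150*(-237) = -8 + 35550 = 35542)
1/(S + N(P(a))) = 1/(95992/45371 + 35542) = 1/(1612672074/45371) = 45371/1612672074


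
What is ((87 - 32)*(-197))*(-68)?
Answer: 736780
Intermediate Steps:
((87 - 32)*(-197))*(-68) = (55*(-197))*(-68) = -10835*(-68) = 736780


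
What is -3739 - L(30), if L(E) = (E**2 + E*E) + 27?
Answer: -5566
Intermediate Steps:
L(E) = 27 + 2*E**2 (L(E) = (E**2 + E**2) + 27 = 2*E**2 + 27 = 27 + 2*E**2)
-3739 - L(30) = -3739 - (27 + 2*30**2) = -3739 - (27 + 2*900) = -3739 - (27 + 1800) = -3739 - 1*1827 = -3739 - 1827 = -5566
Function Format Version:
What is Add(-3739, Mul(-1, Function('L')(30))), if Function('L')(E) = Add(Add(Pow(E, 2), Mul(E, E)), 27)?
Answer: -5566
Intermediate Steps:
Function('L')(E) = Add(27, Mul(2, Pow(E, 2))) (Function('L')(E) = Add(Add(Pow(E, 2), Pow(E, 2)), 27) = Add(Mul(2, Pow(E, 2)), 27) = Add(27, Mul(2, Pow(E, 2))))
Add(-3739, Mul(-1, Function('L')(30))) = Add(-3739, Mul(-1, Add(27, Mul(2, Pow(30, 2))))) = Add(-3739, Mul(-1, Add(27, Mul(2, 900)))) = Add(-3739, Mul(-1, Add(27, 1800))) = Add(-3739, Mul(-1, 1827)) = Add(-3739, -1827) = -5566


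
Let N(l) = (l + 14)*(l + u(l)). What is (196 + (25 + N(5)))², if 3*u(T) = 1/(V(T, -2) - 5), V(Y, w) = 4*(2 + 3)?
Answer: 202749121/2025 ≈ 1.0012e+5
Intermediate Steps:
V(Y, w) = 20 (V(Y, w) = 4*5 = 20)
u(T) = 1/45 (u(T) = 1/(3*(20 - 5)) = (⅓)/15 = (⅓)*(1/15) = 1/45)
N(l) = (14 + l)*(1/45 + l) (N(l) = (l + 14)*(l + 1/45) = (14 + l)*(1/45 + l))
(196 + (25 + N(5)))² = (196 + (25 + (14/45 + 5² + (631/45)*5)))² = (196 + (25 + (14/45 + 25 + 631/9)))² = (196 + (25 + 4294/45))² = (196 + 5419/45)² = (14239/45)² = 202749121/2025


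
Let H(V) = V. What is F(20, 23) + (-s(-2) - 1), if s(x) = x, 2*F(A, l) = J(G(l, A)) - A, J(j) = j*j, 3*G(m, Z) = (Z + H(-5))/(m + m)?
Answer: -38063/4232 ≈ -8.9941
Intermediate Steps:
G(m, Z) = (-5 + Z)/(6*m) (G(m, Z) = ((Z - 5)/(m + m))/3 = ((-5 + Z)/((2*m)))/3 = ((-5 + Z)*(1/(2*m)))/3 = ((-5 + Z)/(2*m))/3 = (-5 + Z)/(6*m))
J(j) = j²
F(A, l) = -A/2 + (-5 + A)²/(72*l²) (F(A, l) = (((-5 + A)/(6*l))² - A)/2 = ((-5 + A)²/(36*l²) - A)/2 = (-A + (-5 + A)²/(36*l²))/2 = -A/2 + (-5 + A)²/(72*l²))
F(20, 23) + (-s(-2) - 1) = (-½*20 + (1/72)*(-5 + 20)²/23²) + (-1*(-2) - 1) = (-10 + (1/72)*(1/529)*15²) + (2 - 1) = (-10 + (1/72)*(1/529)*225) + 1 = (-10 + 25/4232) + 1 = -42295/4232 + 1 = -38063/4232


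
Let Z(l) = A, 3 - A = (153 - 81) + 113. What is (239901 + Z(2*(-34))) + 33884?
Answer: 273603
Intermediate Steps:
A = -182 (A = 3 - ((153 - 81) + 113) = 3 - (72 + 113) = 3 - 1*185 = 3 - 185 = -182)
Z(l) = -182
(239901 + Z(2*(-34))) + 33884 = (239901 - 182) + 33884 = 239719 + 33884 = 273603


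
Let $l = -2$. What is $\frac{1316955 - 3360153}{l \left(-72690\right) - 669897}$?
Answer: $\frac{681066}{174839} \approx 3.8954$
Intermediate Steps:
$\frac{1316955 - 3360153}{l \left(-72690\right) - 669897} = \frac{1316955 - 3360153}{\left(-2\right) \left(-72690\right) - 669897} = - \frac{2043198}{145380 - 669897} = - \frac{2043198}{-524517} = \left(-2043198\right) \left(- \frac{1}{524517}\right) = \frac{681066}{174839}$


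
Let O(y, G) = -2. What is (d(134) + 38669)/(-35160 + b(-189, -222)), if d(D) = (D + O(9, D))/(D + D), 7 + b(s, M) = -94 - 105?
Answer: -1295428/1184761 ≈ -1.0934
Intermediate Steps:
b(s, M) = -206 (b(s, M) = -7 + (-94 - 105) = -7 - 199 = -206)
d(D) = (-2 + D)/(2*D) (d(D) = (D - 2)/(D + D) = (-2 + D)/((2*D)) = (-2 + D)*(1/(2*D)) = (-2 + D)/(2*D))
(d(134) + 38669)/(-35160 + b(-189, -222)) = ((1/2)*(-2 + 134)/134 + 38669)/(-35160 - 206) = ((1/2)*(1/134)*132 + 38669)/(-35366) = (33/67 + 38669)*(-1/35366) = (2590856/67)*(-1/35366) = -1295428/1184761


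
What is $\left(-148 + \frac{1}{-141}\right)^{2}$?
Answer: $\frac{435515161}{19881} \approx 21906.0$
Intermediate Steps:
$\left(-148 + \frac{1}{-141}\right)^{2} = \left(-148 - \frac{1}{141}\right)^{2} = \left(- \frac{20869}{141}\right)^{2} = \frac{435515161}{19881}$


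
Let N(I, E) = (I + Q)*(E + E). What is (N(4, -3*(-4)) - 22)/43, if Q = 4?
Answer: 170/43 ≈ 3.9535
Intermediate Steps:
N(I, E) = 2*E*(4 + I) (N(I, E) = (I + 4)*(E + E) = (4 + I)*(2*E) = 2*E*(4 + I))
(N(4, -3*(-4)) - 22)/43 = (2*(-3*(-4))*(4 + 4) - 22)/43 = (2*12*8 - 22)*(1/43) = (192 - 22)*(1/43) = 170*(1/43) = 170/43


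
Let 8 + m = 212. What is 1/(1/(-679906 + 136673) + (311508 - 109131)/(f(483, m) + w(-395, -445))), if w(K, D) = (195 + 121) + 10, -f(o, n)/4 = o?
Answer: -872432198/109937866447 ≈ -0.0079357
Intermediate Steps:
m = 204 (m = -8 + 212 = 204)
f(o, n) = -4*o
w(K, D) = 326 (w(K, D) = 316 + 10 = 326)
1/(1/(-679906 + 136673) + (311508 - 109131)/(f(483, m) + w(-395, -445))) = 1/(1/(-679906 + 136673) + (311508 - 109131)/(-4*483 + 326)) = 1/(1/(-543233) + 202377/(-1932 + 326)) = 1/(-1/543233 + 202377/(-1606)) = 1/(-1/543233 + 202377*(-1/1606)) = 1/(-1/543233 - 202377/1606) = 1/(-109937866447/872432198) = -872432198/109937866447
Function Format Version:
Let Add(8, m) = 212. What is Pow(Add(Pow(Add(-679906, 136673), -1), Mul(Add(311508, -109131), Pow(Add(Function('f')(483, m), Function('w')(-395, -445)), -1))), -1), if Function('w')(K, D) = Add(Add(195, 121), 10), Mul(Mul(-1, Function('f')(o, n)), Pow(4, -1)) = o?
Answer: Rational(-872432198, 109937866447) ≈ -0.0079357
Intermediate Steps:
m = 204 (m = Add(-8, 212) = 204)
Function('f')(o, n) = Mul(-4, o)
Function('w')(K, D) = 326 (Function('w')(K, D) = Add(316, 10) = 326)
Pow(Add(Pow(Add(-679906, 136673), -1), Mul(Add(311508, -109131), Pow(Add(Function('f')(483, m), Function('w')(-395, -445)), -1))), -1) = Pow(Add(Pow(Add(-679906, 136673), -1), Mul(Add(311508, -109131), Pow(Add(Mul(-4, 483), 326), -1))), -1) = Pow(Add(Pow(-543233, -1), Mul(202377, Pow(Add(-1932, 326), -1))), -1) = Pow(Add(Rational(-1, 543233), Mul(202377, Pow(-1606, -1))), -1) = Pow(Add(Rational(-1, 543233), Mul(202377, Rational(-1, 1606))), -1) = Pow(Add(Rational(-1, 543233), Rational(-202377, 1606)), -1) = Pow(Rational(-109937866447, 872432198), -1) = Rational(-872432198, 109937866447)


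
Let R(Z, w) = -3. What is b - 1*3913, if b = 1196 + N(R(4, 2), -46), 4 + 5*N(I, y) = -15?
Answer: -13604/5 ≈ -2720.8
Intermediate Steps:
N(I, y) = -19/5 (N(I, y) = -4/5 + (1/5)*(-15) = -4/5 - 3 = -19/5)
b = 5961/5 (b = 1196 - 19/5 = 5961/5 ≈ 1192.2)
b - 1*3913 = 5961/5 - 1*3913 = 5961/5 - 3913 = -13604/5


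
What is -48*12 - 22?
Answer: -598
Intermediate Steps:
-48*12 - 22 = -24*24 - 22 = -576 - 22 = -598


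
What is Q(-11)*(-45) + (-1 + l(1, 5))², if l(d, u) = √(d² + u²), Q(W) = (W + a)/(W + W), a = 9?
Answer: 252/11 - 2*√26 ≈ 12.711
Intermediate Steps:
Q(W) = (9 + W)/(2*W) (Q(W) = (W + 9)/(W + W) = (9 + W)/((2*W)) = (9 + W)*(1/(2*W)) = (9 + W)/(2*W))
Q(-11)*(-45) + (-1 + l(1, 5))² = ((½)*(9 - 11)/(-11))*(-45) + (-1 + √(1² + 5²))² = ((½)*(-1/11)*(-2))*(-45) + (-1 + √(1 + 25))² = (1/11)*(-45) + (-1 + √26)² = -45/11 + (-1 + √26)²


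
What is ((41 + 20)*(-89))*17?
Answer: -92293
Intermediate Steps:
((41 + 20)*(-89))*17 = (61*(-89))*17 = -5429*17 = -92293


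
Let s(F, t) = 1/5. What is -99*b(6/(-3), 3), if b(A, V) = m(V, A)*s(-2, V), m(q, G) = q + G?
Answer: -99/5 ≈ -19.800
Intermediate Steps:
s(F, t) = 1/5
m(q, G) = G + q
b(A, V) = A/5 + V/5 (b(A, V) = (A + V)*(1/5) = A/5 + V/5)
-99*b(6/(-3), 3) = -99*((6/(-3))/5 + (1/5)*3) = -99*((6*(-1/3))/5 + 3/5) = -99*((1/5)*(-2) + 3/5) = -99*(-2/5 + 3/5) = -99*1/5 = -99/5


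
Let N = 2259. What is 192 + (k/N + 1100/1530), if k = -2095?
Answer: 7365371/38403 ≈ 191.79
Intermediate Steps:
192 + (k/N + 1100/1530) = 192 + (-2095/2259 + 1100/1530) = 192 + (-2095*1/2259 + 1100*(1/1530)) = 192 + (-2095/2259 + 110/153) = 192 - 8005/38403 = 7365371/38403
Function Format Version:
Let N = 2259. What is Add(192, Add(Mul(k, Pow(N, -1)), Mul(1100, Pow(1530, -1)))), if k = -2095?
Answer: Rational(7365371, 38403) ≈ 191.79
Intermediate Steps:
Add(192, Add(Mul(k, Pow(N, -1)), Mul(1100, Pow(1530, -1)))) = Add(192, Add(Mul(-2095, Pow(2259, -1)), Mul(1100, Pow(1530, -1)))) = Add(192, Add(Mul(-2095, Rational(1, 2259)), Mul(1100, Rational(1, 1530)))) = Add(192, Add(Rational(-2095, 2259), Rational(110, 153))) = Add(192, Rational(-8005, 38403)) = Rational(7365371, 38403)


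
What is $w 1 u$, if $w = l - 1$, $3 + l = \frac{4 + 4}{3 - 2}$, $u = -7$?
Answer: $-28$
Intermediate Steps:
$l = 5$ ($l = -3 + \frac{4 + 4}{3 - 2} = -3 + \frac{8}{1} = -3 + 8 \cdot 1 = -3 + 8 = 5$)
$w = 4$ ($w = 5 - 1 = 4$)
$w 1 u = 4 \cdot 1 \left(-7\right) = 4 \left(-7\right) = -28$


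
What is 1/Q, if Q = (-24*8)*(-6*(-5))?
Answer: -1/5760 ≈ -0.00017361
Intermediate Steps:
Q = -5760 (Q = -192*30 = -5760)
1/Q = 1/(-5760) = -1/5760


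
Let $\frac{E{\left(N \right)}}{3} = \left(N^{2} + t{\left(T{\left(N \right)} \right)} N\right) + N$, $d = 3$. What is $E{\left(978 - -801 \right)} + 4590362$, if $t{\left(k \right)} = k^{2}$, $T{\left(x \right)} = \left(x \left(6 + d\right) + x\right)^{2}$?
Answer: $534565584295361060222$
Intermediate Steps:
$T{\left(x \right)} = 100 x^{2}$ ($T{\left(x \right)} = \left(x \left(6 + 3\right) + x\right)^{2} = \left(x 9 + x\right)^{2} = \left(9 x + x\right)^{2} = \left(10 x\right)^{2} = 100 x^{2}$)
$E{\left(N \right)} = 3 N + 3 N^{2} + 30000 N^{5}$ ($E{\left(N \right)} = 3 \left(\left(N^{2} + \left(100 N^{2}\right)^{2} N\right) + N\right) = 3 \left(\left(N^{2} + 10000 N^{4} N\right) + N\right) = 3 \left(\left(N^{2} + 10000 N^{5}\right) + N\right) = 3 \left(N + N^{2} + 10000 N^{5}\right) = 3 N + 3 N^{2} + 30000 N^{5}$)
$E{\left(978 - -801 \right)} + 4590362 = 3 \left(978 - -801\right) \left(1 + \left(978 - -801\right) + 10000 \left(978 - -801\right)^{4}\right) + 4590362 = 3 \left(978 + 801\right) \left(1 + \left(978 + 801\right) + 10000 \left(978 + 801\right)^{4}\right) + 4590362 = 3 \cdot 1779 \left(1 + 1779 + 10000 \cdot 1779^{4}\right) + 4590362 = 3 \cdot 1779 \left(1 + 1779 + 10000 \cdot 10016218555281\right) + 4590362 = 3 \cdot 1779 \left(1 + 1779 + 100162185552810000\right) + 4590362 = 3 \cdot 1779 \cdot 100162185552811780 + 4590362 = 534565584295356469860 + 4590362 = 534565584295361060222$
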